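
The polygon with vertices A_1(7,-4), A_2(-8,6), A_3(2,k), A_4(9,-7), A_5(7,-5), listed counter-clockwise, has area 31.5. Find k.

-4

The doubled signed area Σ (x_i y_{i+1} − x_{i+1} y_i) is linear in k.
With k=0 it equals -5; the coefficient of k is -17 (from the two edges through A_3).
So -17·k + -5 = 2·31.5 = 63 ⇒ k = -4.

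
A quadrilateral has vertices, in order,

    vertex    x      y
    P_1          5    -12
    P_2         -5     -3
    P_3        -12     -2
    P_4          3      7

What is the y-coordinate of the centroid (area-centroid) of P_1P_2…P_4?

Apply the surveyor's formula. First the cross-terms c_i = x_i·y_{i+1} − x_{i+1}·y_i:
  -75, -26, -78, -71  ⇒  2A = -250, A = -125.
Then Σ (y_i + y_{i+1})·c_i = 1220, so ȳ = 1220 / (6·(-125)) = -122/75.

-122/75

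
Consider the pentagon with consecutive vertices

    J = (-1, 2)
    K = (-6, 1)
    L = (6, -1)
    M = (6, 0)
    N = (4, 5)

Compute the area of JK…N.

30

Apply the surveyor's formula: 2A = Σ (x_i·y_{i+1} − x_{i+1}·y_i), indices taken mod 5.
Σ = (11) + (0) + (6) + (30) + (13) = 60
Area = |Σ|/2 = 30.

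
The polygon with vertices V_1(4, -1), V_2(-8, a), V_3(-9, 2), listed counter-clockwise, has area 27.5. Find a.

Write out the shoelace sum; only the two edges meeting at V_2 involve a:
2·Area = [(4·a − (-8)·(-1)) + ((-8)·2 − (-9)·a)] + 1
       = 13·a + -23 = 55
⇒ a = 6.

6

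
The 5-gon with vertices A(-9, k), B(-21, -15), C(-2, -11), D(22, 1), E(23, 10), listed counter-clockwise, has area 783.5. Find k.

Write out the shoelace sum; only the two edges meeting at A involve k:
2·Area = [(23·k − (-9)·10) + ((-9)·(-15) − (-21)·k)] + 638
       = 44·k + 863 = 1567
⇒ k = 16.

16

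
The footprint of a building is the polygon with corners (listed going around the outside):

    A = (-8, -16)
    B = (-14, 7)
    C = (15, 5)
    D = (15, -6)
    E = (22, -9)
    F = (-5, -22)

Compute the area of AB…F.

624

Apply the surveyor's formula: 2A = Σ (x_i·y_{i+1} − x_{i+1}·y_i), indices taken mod 6.
Σ = (-280) + (-175) + (-165) + (-3) + (-529) + (-96) = -1248
Area = |Σ|/2 = 624.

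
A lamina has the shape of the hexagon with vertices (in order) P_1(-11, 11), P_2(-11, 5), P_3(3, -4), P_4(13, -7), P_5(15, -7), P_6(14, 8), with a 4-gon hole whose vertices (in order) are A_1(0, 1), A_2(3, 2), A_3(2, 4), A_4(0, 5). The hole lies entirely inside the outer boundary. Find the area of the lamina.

Outer boundary:
Apply the shoelace (surveyor's) formula: 2A = Σ (x_i·y_{i+1} − x_{i+1}·y_i), indices taken mod 6.
Σ = (66) + (29) + (31) + (14) + (218) + (242) = 600
Area = |Σ|/2 = 300.
Hole:
Apply the surveyor's formula: 2A = Σ (x_i·y_{i+1} − x_{i+1}·y_i), indices taken mod 4.
Σ = (-3) + (8) + (10) + (0) = 15
Area = |Σ|/2 = 7.5.
Net area = 300 − 7.5 = 292.5.

292.5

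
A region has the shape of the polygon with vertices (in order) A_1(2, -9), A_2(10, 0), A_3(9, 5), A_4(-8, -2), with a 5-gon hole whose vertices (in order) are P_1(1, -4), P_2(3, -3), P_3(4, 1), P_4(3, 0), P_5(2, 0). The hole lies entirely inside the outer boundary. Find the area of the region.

Outer boundary:
Apply the shoelace (surveyor's) formula: 2A = Σ (x_i·y_{i+1} − x_{i+1}·y_i), indices taken mod 4.
Σ = (90) + (50) + (22) + (76) = 238
Area = |Σ|/2 = 119.
Hole:
Σ = (9) + (15) + (-3) + (0) + (-8) = 13
Area = |Σ|/2 = 6.5.
Net area = 119 − 6.5 = 112.5.

112.5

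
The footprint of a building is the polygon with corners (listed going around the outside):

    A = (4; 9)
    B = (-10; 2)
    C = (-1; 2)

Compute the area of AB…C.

Apply the shoelace (surveyor's) formula: 2A = Σ (x_i·y_{i+1} − x_{i+1}·y_i), indices taken mod 3.
Cross-terms: 98, -18, -17  ⇒  Σ = 63
Area = |Σ|/2 = 31.5.

31.5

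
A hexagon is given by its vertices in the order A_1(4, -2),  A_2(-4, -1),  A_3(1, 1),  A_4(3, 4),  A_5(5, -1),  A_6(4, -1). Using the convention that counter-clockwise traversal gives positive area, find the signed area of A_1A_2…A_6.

-21

Apply the surveyor's formula: 2A = Σ (x_i·y_{i+1} − x_{i+1}·y_i), indices taken mod 6.
Σ = (-12) + (-3) + (1) + (-23) + (-1) + (-4) = -42
Signed area = Σ/2 = -21 (negative ⇒ clockwise traversal).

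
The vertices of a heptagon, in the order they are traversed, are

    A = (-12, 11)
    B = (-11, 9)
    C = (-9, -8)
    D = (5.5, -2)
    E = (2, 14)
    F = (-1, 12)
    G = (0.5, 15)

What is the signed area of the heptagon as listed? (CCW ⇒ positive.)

A→B: (-12)(9) − (-11)(11) = 13
B→C: (-11)(-8) − (-9)(9) = 169
C→D: (-9)(-2) − (5.5)(-8) = 62
D→E: (5.5)(14) − (2)(-2) = 81
E→F: (2)(12) − (-1)(14) = 38
F→G: (-1)(15) − (0.5)(12) = -21
G→A: (0.5)(11) − (-12)(15) = 185.5
Σ = 527.5
Signed area = Σ/2 = 263.75 (positive ⇒ counter-clockwise traversal).

263.75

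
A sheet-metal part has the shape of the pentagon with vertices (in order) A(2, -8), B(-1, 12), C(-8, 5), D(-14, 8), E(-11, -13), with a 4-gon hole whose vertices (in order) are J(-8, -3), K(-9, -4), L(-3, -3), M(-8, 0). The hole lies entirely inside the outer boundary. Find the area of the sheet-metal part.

238.5

Outer boundary:
Cross-terms: 16, 91, 6, 270, 114  ⇒  Σ = 497
Area = |Σ|/2 = 248.5.
Hole:
Σ = (5) + (15) + (-24) + (24) = 20
Area = |Σ|/2 = 10.
Net area = 248.5 − 10 = 238.5.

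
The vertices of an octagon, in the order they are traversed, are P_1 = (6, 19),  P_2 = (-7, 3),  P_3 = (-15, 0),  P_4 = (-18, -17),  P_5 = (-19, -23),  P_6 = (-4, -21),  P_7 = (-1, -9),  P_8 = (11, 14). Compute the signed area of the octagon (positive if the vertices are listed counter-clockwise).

Cross-terms: 151, 45, 255, 91, 307, 15, 85, 125  ⇒  Σ = 1074
Signed area = Σ/2 = 537 (positive ⇒ counter-clockwise traversal).

537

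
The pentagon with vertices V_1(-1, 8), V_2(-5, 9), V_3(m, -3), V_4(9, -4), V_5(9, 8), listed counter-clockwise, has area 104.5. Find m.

Write out the shoelace sum; only the two edges meeting at V_3 involve m:
2·Area = [((-5)·(-3) − m·9) + (m·(-4) − 9·(-3))] + 219
       = -13·m + 261 = 209
⇒ m = 4.

4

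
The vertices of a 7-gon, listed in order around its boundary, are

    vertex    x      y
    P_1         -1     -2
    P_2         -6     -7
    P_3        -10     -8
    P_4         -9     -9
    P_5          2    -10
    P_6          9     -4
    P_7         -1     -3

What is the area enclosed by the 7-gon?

74.5

P_1→P_2: (-1)(-7) − (-6)(-2) = -5
P_2→P_3: (-6)(-8) − (-10)(-7) = -22
P_3→P_4: (-10)(-9) − (-9)(-8) = 18
P_4→P_5: (-9)(-10) − (2)(-9) = 108
P_5→P_6: (2)(-4) − (9)(-10) = 82
P_6→P_7: (9)(-3) − (-1)(-4) = -31
P_7→P_1: (-1)(-2) − (-1)(-3) = -1
Σ = 149
Area = |Σ|/2 = 74.5.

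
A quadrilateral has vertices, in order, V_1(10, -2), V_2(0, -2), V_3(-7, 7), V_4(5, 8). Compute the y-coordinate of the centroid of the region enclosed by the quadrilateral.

379/129

Apply the shoelace formula. First the cross-terms c_i = x_i·y_{i+1} − x_{i+1}·y_i:
  -20, -14, -91, -90  ⇒  2A = -215, A = -107.5.
Then Σ (y_i + y_{i+1})·c_i = -1895, so ȳ = -1895 / (6·(-107.5)) = 379/129.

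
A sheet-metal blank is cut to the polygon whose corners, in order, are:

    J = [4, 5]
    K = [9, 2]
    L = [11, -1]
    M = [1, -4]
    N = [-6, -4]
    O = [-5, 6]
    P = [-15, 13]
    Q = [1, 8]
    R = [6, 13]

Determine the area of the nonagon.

Apply the shoelace (surveyor's) formula: 2A = Σ (x_i·y_{i+1} − x_{i+1}·y_i), indices taken mod 9.
Σ = (-37) + (-31) + (-43) + (-28) + (-56) + (25) + (-133) + (-35) + (-22) = -360
Area = |Σ|/2 = 180.

180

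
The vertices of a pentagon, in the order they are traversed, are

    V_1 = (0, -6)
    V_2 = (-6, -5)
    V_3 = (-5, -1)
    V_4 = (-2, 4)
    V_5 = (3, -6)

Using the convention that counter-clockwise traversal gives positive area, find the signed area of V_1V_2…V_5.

-47.5

Σ = (-36) + (-19) + (-22) + (0) + (-18) = -95
Signed area = Σ/2 = -47.5 (negative ⇒ clockwise traversal).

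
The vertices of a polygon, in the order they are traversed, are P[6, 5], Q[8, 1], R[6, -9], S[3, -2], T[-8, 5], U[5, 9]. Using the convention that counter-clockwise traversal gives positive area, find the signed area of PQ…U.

-112

Cross-terms: -34, -78, 15, -1, -97, -29  ⇒  Σ = -224
Signed area = Σ/2 = -112 (negative ⇒ clockwise traversal).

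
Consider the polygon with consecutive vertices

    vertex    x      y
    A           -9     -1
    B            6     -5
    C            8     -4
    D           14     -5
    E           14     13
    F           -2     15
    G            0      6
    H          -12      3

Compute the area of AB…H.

Apply the shoelace formula: 2A = Σ (x_i·y_{i+1} − x_{i+1}·y_i), indices taken mod 8.
Σ = (51) + (16) + (16) + (252) + (236) + (-12) + (72) + (39) = 670
Area = |Σ|/2 = 335.

335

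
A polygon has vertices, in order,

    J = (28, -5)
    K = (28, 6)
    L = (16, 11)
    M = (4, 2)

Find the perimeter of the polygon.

|JK| = √((0)² + (11)²) = √121 = 11
|KL| = √((-12)² + (5)²) = √169 = 13
|LM| = √((-12)² + (-9)²) = √225 = 15
|MJ| = √((24)² + (-7)²) = √625 = 25
Perimeter = 11 + 13 + 15 + 25 = 64.

64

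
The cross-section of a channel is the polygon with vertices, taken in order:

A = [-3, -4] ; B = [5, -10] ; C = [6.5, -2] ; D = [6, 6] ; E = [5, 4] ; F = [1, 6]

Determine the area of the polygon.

Σ = (50) + (55) + (51) + (-6) + (26) + (14) = 190
Area = |Σ|/2 = 95.

95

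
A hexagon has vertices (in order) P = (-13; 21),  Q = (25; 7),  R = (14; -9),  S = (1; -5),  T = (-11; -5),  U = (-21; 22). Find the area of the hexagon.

Σ = (-616) + (-323) + (-61) + (-60) + (-347) + (-155) = -1562
Area = |Σ|/2 = 781.

781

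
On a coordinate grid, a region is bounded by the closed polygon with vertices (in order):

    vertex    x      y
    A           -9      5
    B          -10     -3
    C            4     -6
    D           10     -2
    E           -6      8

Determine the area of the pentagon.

Σ = (77) + (72) + (52) + (68) + (42) = 311
Area = |Σ|/2 = 155.5.

155.5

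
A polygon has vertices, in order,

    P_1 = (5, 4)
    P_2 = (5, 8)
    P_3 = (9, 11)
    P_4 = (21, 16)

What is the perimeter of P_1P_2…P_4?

|P_1P_2| = √((0)² + (4)²) = √16 = 4
|P_2P_3| = √((4)² + (3)²) = √25 = 5
|P_3P_4| = √((12)² + (5)²) = √169 = 13
|P_4P_1| = √((-16)² + (-12)²) = √400 = 20
Perimeter = 4 + 5 + 13 + 20 = 42.

42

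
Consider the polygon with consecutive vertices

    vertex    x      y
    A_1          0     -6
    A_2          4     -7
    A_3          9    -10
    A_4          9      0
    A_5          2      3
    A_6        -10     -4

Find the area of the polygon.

Σ = (24) + (23) + (90) + (27) + (22) + (60) = 246
Area = |Σ|/2 = 123.

123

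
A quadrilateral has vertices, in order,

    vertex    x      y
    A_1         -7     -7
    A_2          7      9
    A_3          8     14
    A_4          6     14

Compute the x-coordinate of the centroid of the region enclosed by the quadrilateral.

Apply the surveyor's formula. First the cross-terms c_i = x_i·y_{i+1} − x_{i+1}·y_i:
  -14, 26, 28, 56  ⇒  2A = 96, A = 48.
Then Σ (x_i + x_{i+1})·c_i = 726, so x̄ = 726 / (6·48) = 121/48.

121/48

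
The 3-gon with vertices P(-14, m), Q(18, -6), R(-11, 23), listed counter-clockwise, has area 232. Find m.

10

The doubled signed area Σ (x_i y_{i+1} − x_{i+1} y_i) is linear in m.
With m=0 it equals 754; the coefficient of m is -29 (from the two edges through P).
So -29·m + 754 = 2·232 = 464 ⇒ m = 10.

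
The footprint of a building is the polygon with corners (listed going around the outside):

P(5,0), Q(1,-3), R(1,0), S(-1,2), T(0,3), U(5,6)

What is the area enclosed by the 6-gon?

Apply Gauss's area formula: 2A = Σ (x_i·y_{i+1} − x_{i+1}·y_i), indices taken mod 6.
Σ = (-15) + (3) + (2) + (-3) + (-15) + (-30) = -58
Area = |Σ|/2 = 29.

29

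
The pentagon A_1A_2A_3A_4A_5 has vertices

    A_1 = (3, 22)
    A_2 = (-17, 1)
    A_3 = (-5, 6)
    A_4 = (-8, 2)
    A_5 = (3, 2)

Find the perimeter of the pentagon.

|A_1A_2| = √((-20)² + (-21)²) = √841 = 29
|A_2A_3| = √((12)² + (5)²) = √169 = 13
|A_3A_4| = √((-3)² + (-4)²) = √25 = 5
|A_4A_5| = √((11)² + (0)²) = √121 = 11
|A_5A_1| = √((0)² + (20)²) = √400 = 20
Perimeter = 29 + 13 + 5 + 11 + 20 = 78.

78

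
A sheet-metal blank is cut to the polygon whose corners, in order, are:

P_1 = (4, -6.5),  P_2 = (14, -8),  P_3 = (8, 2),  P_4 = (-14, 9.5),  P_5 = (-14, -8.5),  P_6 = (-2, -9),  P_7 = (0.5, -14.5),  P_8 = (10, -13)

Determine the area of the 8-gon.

387.5

Apply the shoelace (surveyor's) formula: 2A = Σ (x_i·y_{i+1} − x_{i+1}·y_i), indices taken mod 8.
P_1→P_2: (4)(-8) − (14)(-6.5) = 59
P_2→P_3: (14)(2) − (8)(-8) = 92
P_3→P_4: (8)(9.5) − (-14)(2) = 104
P_4→P_5: (-14)(-8.5) − (-14)(9.5) = 252
P_5→P_6: (-14)(-9) − (-2)(-8.5) = 109
P_6→P_7: (-2)(-14.5) − (0.5)(-9) = 33.5
P_7→P_8: (0.5)(-13) − (10)(-14.5) = 138.5
P_8→P_1: (10)(-6.5) − (4)(-13) = -13
Σ = 775
Area = |Σ|/2 = 387.5.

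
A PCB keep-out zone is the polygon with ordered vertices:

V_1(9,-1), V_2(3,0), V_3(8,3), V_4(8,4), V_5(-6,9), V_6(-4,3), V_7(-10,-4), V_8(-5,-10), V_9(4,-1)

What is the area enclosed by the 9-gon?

Apply Gauss's area formula: 2A = Σ (x_i·y_{i+1} − x_{i+1}·y_i), indices taken mod 9.
Σ = (3) + (9) + (8) + (96) + (18) + (46) + (80) + (45) + (5) = 310
Area = |Σ|/2 = 155.

155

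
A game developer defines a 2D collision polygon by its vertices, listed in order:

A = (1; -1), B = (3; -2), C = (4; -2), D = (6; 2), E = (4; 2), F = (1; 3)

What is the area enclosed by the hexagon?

Apply Gauss's area formula: 2A = Σ (x_i·y_{i+1} − x_{i+1}·y_i), indices taken mod 6.
A→B: (1)(-2) − (3)(-1) = 1
B→C: (3)(-2) − (4)(-2) = 2
C→D: (4)(2) − (6)(-2) = 20
D→E: (6)(2) − (4)(2) = 4
E→F: (4)(3) − (1)(2) = 10
F→A: (1)(-1) − (1)(3) = -4
Σ = 33
Area = |Σ|/2 = 16.5.

16.5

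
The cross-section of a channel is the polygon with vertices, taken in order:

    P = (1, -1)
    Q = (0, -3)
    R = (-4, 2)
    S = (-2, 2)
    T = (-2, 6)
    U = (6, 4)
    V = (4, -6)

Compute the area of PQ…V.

Apply the shoelace (surveyor's) formula: 2A = Σ (x_i·y_{i+1} − x_{i+1}·y_i), indices taken mod 7.
Σ = (-3) + (-12) + (-4) + (-8) + (-44) + (-52) + (2) = -121
Area = |Σ|/2 = 60.5.

60.5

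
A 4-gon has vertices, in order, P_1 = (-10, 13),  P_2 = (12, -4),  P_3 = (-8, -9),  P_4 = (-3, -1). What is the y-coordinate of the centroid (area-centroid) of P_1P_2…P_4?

-7/18

Apply the shoelace (surveyor's) formula. First the cross-terms c_i = x_i·y_{i+1} − x_{i+1}·y_i:
  -116, -140, -19, -49  ⇒  2A = -324, A = -162.
Then Σ (y_i + y_{i+1})·c_i = 378, so ȳ = 378 / (6·(-162)) = -7/18.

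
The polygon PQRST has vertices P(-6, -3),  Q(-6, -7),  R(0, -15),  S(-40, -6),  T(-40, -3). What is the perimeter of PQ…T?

92

|PQ| = √((0)² + (-4)²) = √16 = 4
|QR| = √((6)² + (-8)²) = √100 = 10
|RS| = √((-40)² + (9)²) = √1681 = 41
|ST| = √((0)² + (3)²) = √9 = 3
|TP| = √((34)² + (0)²) = √1156 = 34
Perimeter = 4 + 10 + 41 + 3 + 34 = 92.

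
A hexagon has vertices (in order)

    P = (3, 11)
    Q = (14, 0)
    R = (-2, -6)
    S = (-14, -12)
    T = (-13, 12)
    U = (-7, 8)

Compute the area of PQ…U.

Apply Gauss's area formula: 2A = Σ (x_i·y_{i+1} − x_{i+1}·y_i), indices taken mod 6.
Cross-terms: -154, -84, -60, -324, -20, -101  ⇒  Σ = -743
Area = |Σ|/2 = 371.5.

371.5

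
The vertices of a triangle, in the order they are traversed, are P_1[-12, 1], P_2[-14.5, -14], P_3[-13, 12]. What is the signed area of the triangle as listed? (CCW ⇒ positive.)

Apply Gauss's area formula: 2A = Σ (x_i·y_{i+1} − x_{i+1}·y_i), indices taken mod 3.
Σ = (182.5) + (-356) + (131) = -42.5
Signed area = Σ/2 = -21.25 (negative ⇒ clockwise traversal).

-21.25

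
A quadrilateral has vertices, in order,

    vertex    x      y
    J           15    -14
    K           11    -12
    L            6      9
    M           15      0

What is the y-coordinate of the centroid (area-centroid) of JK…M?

-236/75

Apply the shoelace (surveyor's) formula. First the cross-terms c_i = x_i·y_{i+1} − x_{i+1}·y_i:
  -26, 171, -135, -210  ⇒  2A = -200, A = -100.
Then Σ (y_i + y_{i+1})·c_i = 1888, so ȳ = 1888 / (6·(-100)) = -236/75.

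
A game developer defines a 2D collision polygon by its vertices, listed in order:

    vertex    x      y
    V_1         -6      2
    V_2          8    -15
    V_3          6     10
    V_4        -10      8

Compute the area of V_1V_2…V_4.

V_1→V_2: (-6)(-15) − (8)(2) = 74
V_2→V_3: (8)(10) − (6)(-15) = 170
V_3→V_4: (6)(8) − (-10)(10) = 148
V_4→V_1: (-10)(2) − (-6)(8) = 28
Σ = 420
Area = |Σ|/2 = 210.

210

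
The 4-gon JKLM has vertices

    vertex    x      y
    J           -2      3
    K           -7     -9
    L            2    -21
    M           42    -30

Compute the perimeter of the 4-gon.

|JK| = √((-5)² + (-12)²) = √169 = 13
|KL| = √((9)² + (-12)²) = √225 = 15
|LM| = √((40)² + (-9)²) = √1681 = 41
|MJ| = √((-44)² + (33)²) = √3025 = 55
Perimeter = 13 + 15 + 41 + 55 = 124.

124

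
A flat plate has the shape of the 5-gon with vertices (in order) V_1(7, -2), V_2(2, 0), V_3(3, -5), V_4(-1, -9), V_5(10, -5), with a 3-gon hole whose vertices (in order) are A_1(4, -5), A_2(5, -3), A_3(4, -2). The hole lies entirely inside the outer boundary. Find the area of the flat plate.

Outer boundary:
Apply the surveyor's formula: 2A = Σ (x_i·y_{i+1} − x_{i+1}·y_i), indices taken mod 5.
Σ = (4) + (-10) + (-32) + (95) + (15) = 72
Area = |Σ|/2 = 36.
Hole:
A_1→A_2: (4)(-3) − (5)(-5) = 13
A_2→A_3: (5)(-2) − (4)(-3) = 2
A_3→A_1: (4)(-5) − (4)(-2) = -12
Σ = 3
Area = |Σ|/2 = 1.5.
Net area = 36 − 1.5 = 34.5.

34.5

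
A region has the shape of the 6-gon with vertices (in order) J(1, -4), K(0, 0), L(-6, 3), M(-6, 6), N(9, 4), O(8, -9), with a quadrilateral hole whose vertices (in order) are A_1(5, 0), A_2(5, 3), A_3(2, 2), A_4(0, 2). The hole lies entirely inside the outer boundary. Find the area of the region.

109.5

Outer boundary:
Apply the surveyor's formula: 2A = Σ (x_i·y_{i+1} − x_{i+1}·y_i), indices taken mod 6.
Cross-terms: 0, 0, -18, -78, -113, -23  ⇒  Σ = -232
Area = |Σ|/2 = 116.
Hole:
Apply the surveyor's formula: 2A = Σ (x_i·y_{i+1} − x_{i+1}·y_i), indices taken mod 4.
Σ = (15) + (4) + (4) + (-10) = 13
Area = |Σ|/2 = 6.5.
Net area = 116 − 6.5 = 109.5.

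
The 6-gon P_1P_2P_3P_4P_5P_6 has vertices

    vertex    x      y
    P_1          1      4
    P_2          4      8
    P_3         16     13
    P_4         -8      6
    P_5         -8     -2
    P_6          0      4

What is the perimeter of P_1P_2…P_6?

62

|P_1P_2| = √((3)² + (4)²) = √25 = 5
|P_2P_3| = √((12)² + (5)²) = √169 = 13
|P_3P_4| = √((-24)² + (-7)²) = √625 = 25
|P_4P_5| = √((0)² + (-8)²) = √64 = 8
|P_5P_6| = √((8)² + (6)²) = √100 = 10
|P_6P_1| = √((1)² + (0)²) = √1 = 1
Perimeter = 5 + 13 + 25 + 8 + 10 + 1 = 62.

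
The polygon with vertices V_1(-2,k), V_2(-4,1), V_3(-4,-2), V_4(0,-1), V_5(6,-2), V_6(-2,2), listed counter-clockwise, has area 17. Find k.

1

Write out the shoelace sum; only the two edges meeting at V_1 involve k:
2·Area = [((-2)·k − (-2)·2) + ((-2)·1 − (-4)·k)] + 30
       = 2·k + 32 = 34
⇒ k = 1.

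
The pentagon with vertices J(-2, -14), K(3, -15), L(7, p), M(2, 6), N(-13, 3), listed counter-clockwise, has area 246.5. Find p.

2

Write out the shoelace sum; only the two edges meeting at L involve p:
2·Area = [(3·p − 7·(-15)) + (7·6 − 2·p)] + 344
       = 1·p + 491 = 493
⇒ p = 2.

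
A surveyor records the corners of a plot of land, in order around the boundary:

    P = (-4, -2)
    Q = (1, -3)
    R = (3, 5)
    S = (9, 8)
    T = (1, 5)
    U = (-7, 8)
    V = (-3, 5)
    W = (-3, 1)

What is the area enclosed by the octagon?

Apply the shoelace formula: 2A = Σ (x_i·y_{i+1} − x_{i+1}·y_i), indices taken mod 8.
Σ = (14) + (14) + (-21) + (37) + (43) + (-11) + (12) + (10) = 98
Area = |Σ|/2 = 49.

49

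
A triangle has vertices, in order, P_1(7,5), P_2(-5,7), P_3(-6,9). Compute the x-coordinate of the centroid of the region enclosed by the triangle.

Apply the shoelace formula. First the cross-terms c_i = x_i·y_{i+1} − x_{i+1}·y_i:
  74, -3, -93  ⇒  2A = -22, A = -11.
Then Σ (x_i + x_{i+1})·c_i = 88, so x̄ = 88 / (6·(-11)) = -4/3.

-4/3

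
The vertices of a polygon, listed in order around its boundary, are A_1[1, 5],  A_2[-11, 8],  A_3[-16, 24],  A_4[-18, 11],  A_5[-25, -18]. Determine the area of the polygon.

337.5

Apply the shoelace formula: 2A = Σ (x_i·y_{i+1} − x_{i+1}·y_i), indices taken mod 5.
Σ = (63) + (-136) + (256) + (599) + (-107) = 675
Area = |Σ|/2 = 337.5.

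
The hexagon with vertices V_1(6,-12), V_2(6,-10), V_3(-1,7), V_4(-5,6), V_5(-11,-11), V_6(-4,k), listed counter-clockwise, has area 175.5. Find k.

-9

The doubled signed area Σ (x_i y_{i+1} − x_{i+1} y_i) is linear in k.
With k=0 it equals 198; the coefficient of k is -17 (from the two edges through V_6).
So -17·k + 198 = 2·175.5 = 351 ⇒ k = -9.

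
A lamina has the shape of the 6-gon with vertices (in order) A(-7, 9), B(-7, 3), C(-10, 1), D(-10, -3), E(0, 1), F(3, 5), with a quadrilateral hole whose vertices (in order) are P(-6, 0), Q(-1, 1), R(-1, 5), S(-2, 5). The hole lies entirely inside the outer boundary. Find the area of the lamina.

Outer boundary:
Apply the surveyor's formula: 2A = Σ (x_i·y_{i+1} − x_{i+1}·y_i), indices taken mod 6.
Σ = (42) + (23) + (40) + (-10) + (-3) + (62) = 154
Area = |Σ|/2 = 77.
Hole:
Cross-terms: -6, -4, 5, 30  ⇒  Σ = 25
Area = |Σ|/2 = 12.5.
Net area = 77 − 12.5 = 64.5.

64.5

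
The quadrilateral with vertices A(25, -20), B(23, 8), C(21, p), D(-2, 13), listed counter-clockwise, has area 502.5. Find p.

21

Write out the shoelace sum; only the two edges meeting at C involve p:
2·Area = [(23·p − 21·8) + (21·13 − (-2)·p)] + 375
       = 25·p + 480 = 1005
⇒ p = 21.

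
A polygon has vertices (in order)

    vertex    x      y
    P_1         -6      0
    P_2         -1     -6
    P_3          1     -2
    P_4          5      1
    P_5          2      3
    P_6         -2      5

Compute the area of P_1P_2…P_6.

57

P_1→P_2: (-6)(-6) − (-1)(0) = 36
P_2→P_3: (-1)(-2) − (1)(-6) = 8
P_3→P_4: (1)(1) − (5)(-2) = 11
P_4→P_5: (5)(3) − (2)(1) = 13
P_5→P_6: (2)(5) − (-2)(3) = 16
P_6→P_1: (-2)(0) − (-6)(5) = 30
Σ = 114
Area = |Σ|/2 = 57.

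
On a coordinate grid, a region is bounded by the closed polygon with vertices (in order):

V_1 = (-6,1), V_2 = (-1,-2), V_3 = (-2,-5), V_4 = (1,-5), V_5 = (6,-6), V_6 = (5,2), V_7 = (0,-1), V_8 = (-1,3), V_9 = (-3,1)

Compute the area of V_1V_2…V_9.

50

Apply Gauss's area formula: 2A = Σ (x_i·y_{i+1} − x_{i+1}·y_i), indices taken mod 9.
Σ = (13) + (1) + (15) + (24) + (42) + (-5) + (-1) + (8) + (3) = 100
Area = |Σ|/2 = 50.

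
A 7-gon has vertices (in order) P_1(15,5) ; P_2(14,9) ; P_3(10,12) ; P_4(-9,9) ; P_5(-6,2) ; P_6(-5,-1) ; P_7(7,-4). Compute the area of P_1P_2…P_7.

257.5

P_1→P_2: (15)(9) − (14)(5) = 65
P_2→P_3: (14)(12) − (10)(9) = 78
P_3→P_4: (10)(9) − (-9)(12) = 198
P_4→P_5: (-9)(2) − (-6)(9) = 36
P_5→P_6: (-6)(-1) − (-5)(2) = 16
P_6→P_7: (-5)(-4) − (7)(-1) = 27
P_7→P_1: (7)(5) − (15)(-4) = 95
Σ = 515
Area = |Σ|/2 = 257.5.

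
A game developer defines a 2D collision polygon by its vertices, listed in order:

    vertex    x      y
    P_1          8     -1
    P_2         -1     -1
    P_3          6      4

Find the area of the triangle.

Apply the surveyor's formula: 2A = Σ (x_i·y_{i+1} − x_{i+1}·y_i), indices taken mod 3.
Cross-terms: -9, 2, -38  ⇒  Σ = -45
Area = |Σ|/2 = 22.5.

22.5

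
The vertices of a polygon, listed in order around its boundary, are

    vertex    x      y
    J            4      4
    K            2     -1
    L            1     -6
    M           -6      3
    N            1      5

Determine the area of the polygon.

52.5

Apply the shoelace formula: 2A = Σ (x_i·y_{i+1} − x_{i+1}·y_i), indices taken mod 5.
Σ = (-12) + (-11) + (-33) + (-33) + (-16) = -105
Area = |Σ|/2 = 52.5.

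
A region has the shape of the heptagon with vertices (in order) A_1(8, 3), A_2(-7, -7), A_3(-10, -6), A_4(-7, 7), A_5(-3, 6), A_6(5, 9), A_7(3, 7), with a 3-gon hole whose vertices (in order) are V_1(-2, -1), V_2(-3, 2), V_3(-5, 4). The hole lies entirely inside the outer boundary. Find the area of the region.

Outer boundary:
Apply the shoelace (surveyor's) formula: 2A = Σ (x_i·y_{i+1} − x_{i+1}·y_i), indices taken mod 7.
Σ = (-35) + (-28) + (-112) + (-21) + (-57) + (8) + (-47) = -292
Area = |Σ|/2 = 146.
Hole:
Apply Gauss's area formula: 2A = Σ (x_i·y_{i+1} − x_{i+1}·y_i), indices taken mod 3.
Cross-terms: -7, -2, 13  ⇒  Σ = 4
Area = |Σ|/2 = 2.
Net area = 146 − 2 = 144.

144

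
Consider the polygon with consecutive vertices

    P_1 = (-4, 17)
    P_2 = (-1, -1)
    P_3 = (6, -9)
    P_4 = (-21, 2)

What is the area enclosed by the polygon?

Apply Gauss's area formula: 2A = Σ (x_i·y_{i+1} − x_{i+1}·y_i), indices taken mod 4.
Σ = (21) + (15) + (-177) + (-349) = -490
Area = |Σ|/2 = 245.

245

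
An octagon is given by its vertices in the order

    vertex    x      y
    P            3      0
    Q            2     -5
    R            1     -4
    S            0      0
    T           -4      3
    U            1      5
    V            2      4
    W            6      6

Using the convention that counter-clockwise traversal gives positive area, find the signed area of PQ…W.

-38.5

Apply the shoelace (surveyor's) formula: 2A = Σ (x_i·y_{i+1} − x_{i+1}·y_i), indices taken mod 8.
Σ = (-15) + (-3) + (0) + (0) + (-23) + (-6) + (-12) + (-18) = -77
Signed area = Σ/2 = -38.5 (negative ⇒ clockwise traversal).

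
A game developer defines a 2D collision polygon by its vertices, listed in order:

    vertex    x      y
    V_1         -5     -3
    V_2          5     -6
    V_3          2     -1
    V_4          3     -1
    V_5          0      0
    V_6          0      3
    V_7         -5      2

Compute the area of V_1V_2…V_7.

Cross-terms: 45, 7, 1, 0, 0, 15, 25  ⇒  Σ = 93
Area = |Σ|/2 = 46.5.

46.5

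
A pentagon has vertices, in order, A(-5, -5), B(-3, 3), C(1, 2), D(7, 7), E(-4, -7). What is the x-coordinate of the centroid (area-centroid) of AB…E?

-137/123

Apply the surveyor's formula. First the cross-terms c_i = x_i·y_{i+1} − x_{i+1}·y_i:
  -30, -9, -7, -21, -15  ⇒  2A = -82, A = -41.
Then Σ (x_i + x_{i+1})·c_i = 274, so x̄ = 274 / (6·(-41)) = -137/123.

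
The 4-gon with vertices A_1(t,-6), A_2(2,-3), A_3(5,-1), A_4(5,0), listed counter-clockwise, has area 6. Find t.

-4

Write out the shoelace sum; only the two edges meeting at A_1 involve t:
2·Area = [(5·(-6) − t·0) + (t·(-3) − 2·(-6))] + 18
       = -3·t + 0 = 12
⇒ t = -4.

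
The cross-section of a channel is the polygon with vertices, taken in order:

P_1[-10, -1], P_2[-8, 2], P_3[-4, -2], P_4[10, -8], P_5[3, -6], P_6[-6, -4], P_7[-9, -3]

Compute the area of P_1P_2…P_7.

Apply the shoelace formula: 2A = Σ (x_i·y_{i+1} − x_{i+1}·y_i), indices taken mod 7.
P_1→P_2: (-10)(2) − (-8)(-1) = -28
P_2→P_3: (-8)(-2) − (-4)(2) = 24
P_3→P_4: (-4)(-8) − (10)(-2) = 52
P_4→P_5: (10)(-6) − (3)(-8) = -36
P_5→P_6: (3)(-4) − (-6)(-6) = -48
P_6→P_7: (-6)(-3) − (-9)(-4) = -18
P_7→P_1: (-9)(-1) − (-10)(-3) = -21
Σ = -75
Area = |Σ|/2 = 37.5.

37.5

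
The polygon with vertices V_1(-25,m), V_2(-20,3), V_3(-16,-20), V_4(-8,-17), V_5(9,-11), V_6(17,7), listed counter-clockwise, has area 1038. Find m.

25

The doubled signed area Σ (x_i y_{i+1} − x_{i+1} y_i) is linear in m.
With m=0 it equals 1151; the coefficient of m is 37 (from the two edges through V_1).
So 37·m + 1151 = 2·1038 = 2076 ⇒ m = 25.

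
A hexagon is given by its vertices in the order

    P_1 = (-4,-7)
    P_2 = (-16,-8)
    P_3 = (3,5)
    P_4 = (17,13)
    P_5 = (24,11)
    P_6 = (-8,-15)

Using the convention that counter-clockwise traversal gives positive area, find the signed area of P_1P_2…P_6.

P_1→P_2: (-4)(-8) − (-16)(-7) = -80
P_2→P_3: (-16)(5) − (3)(-8) = -56
P_3→P_4: (3)(13) − (17)(5) = -46
P_4→P_5: (17)(11) − (24)(13) = -125
P_5→P_6: (24)(-15) − (-8)(11) = -272
P_6→P_1: (-8)(-7) − (-4)(-15) = -4
Σ = -583
Signed area = Σ/2 = -291.5 (negative ⇒ clockwise traversal).

-291.5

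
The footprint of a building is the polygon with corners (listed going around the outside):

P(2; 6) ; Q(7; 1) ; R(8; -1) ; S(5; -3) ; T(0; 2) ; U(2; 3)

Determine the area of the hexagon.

Σ = (-40) + (-15) + (-19) + (10) + (-4) + (6) = -62
Area = |Σ|/2 = 31.

31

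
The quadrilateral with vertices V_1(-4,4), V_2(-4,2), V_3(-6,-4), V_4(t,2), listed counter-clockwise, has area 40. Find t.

6

The doubled signed area Σ (x_i y_{i+1} − x_{i+1} y_i) is linear in t.
With t=0 it equals 32; the coefficient of t is 8 (from the two edges through V_4).
So 8·t + 32 = 2·40 = 80 ⇒ t = 6.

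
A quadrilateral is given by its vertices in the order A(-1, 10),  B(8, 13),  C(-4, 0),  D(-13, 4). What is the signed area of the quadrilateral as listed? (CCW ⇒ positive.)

Apply the shoelace formula: 2A = Σ (x_i·y_{i+1} − x_{i+1}·y_i), indices taken mod 4.
A→B: (-1)(13) − (8)(10) = -93
B→C: (8)(0) − (-4)(13) = 52
C→D: (-4)(4) − (-13)(0) = -16
D→A: (-13)(10) − (-1)(4) = -126
Σ = -183
Signed area = Σ/2 = -91.5 (negative ⇒ clockwise traversal).

-91.5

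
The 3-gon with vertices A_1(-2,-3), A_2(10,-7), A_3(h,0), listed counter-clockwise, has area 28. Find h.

Write out the shoelace sum; only the two edges meeting at A_3 involve h:
2·Area = [(10·0 − h·(-7)) + (h·(-3) − (-2)·0)] + 44
       = 4·h + 44 = 56
⇒ h = 3.

3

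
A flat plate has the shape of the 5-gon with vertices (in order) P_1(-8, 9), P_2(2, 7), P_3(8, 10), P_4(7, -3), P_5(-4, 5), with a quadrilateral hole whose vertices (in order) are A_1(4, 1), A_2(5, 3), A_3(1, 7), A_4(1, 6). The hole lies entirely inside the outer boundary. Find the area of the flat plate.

Outer boundary:
Σ = (-74) + (-36) + (-94) + (23) + (4) = -177
Area = |Σ|/2 = 88.5.
Hole:
Apply the surveyor's formula: 2A = Σ (x_i·y_{i+1} − x_{i+1}·y_i), indices taken mod 4.
Σ = (7) + (32) + (-1) + (-23) = 15
Area = |Σ|/2 = 7.5.
Net area = 88.5 − 7.5 = 81.

81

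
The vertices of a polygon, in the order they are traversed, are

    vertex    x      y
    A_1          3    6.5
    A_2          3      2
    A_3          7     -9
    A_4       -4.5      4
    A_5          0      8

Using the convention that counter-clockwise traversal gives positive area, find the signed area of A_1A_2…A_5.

Apply Gauss's area formula: 2A = Σ (x_i·y_{i+1} − x_{i+1}·y_i), indices taken mod 5.
A_1→A_2: (3)(2) − (3)(6.5) = -13.5
A_2→A_3: (3)(-9) − (7)(2) = -41
A_3→A_4: (7)(4) − (-4.5)(-9) = -12.5
A_4→A_5: (-4.5)(8) − (0)(4) = -36
A_5→A_1: (0)(6.5) − (3)(8) = -24
Σ = -127
Signed area = Σ/2 = -63.5 (negative ⇒ clockwise traversal).

-63.5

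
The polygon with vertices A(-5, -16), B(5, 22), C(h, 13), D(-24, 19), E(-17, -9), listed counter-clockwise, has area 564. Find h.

Write out the shoelace sum; only the two edges meeting at C involve h:
2·Area = [(5·13 − h·22) + (h·19 − (-24)·13)] + 736
       = -3·h + 1113 = 1128
⇒ h = -5.

-5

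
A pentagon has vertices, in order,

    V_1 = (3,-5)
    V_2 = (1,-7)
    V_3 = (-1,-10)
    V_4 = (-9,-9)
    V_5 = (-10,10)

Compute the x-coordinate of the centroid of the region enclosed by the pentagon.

-671/137

Apply Gauss's area formula. First the cross-terms c_i = x_i·y_{i+1} − x_{i+1}·y_i:
  -16, -17, -81, -180, 20  ⇒  2A = -274, A = -137.
Then Σ (x_i + x_{i+1})·c_i = 4026, so x̄ = 4026 / (6·(-137)) = -671/137.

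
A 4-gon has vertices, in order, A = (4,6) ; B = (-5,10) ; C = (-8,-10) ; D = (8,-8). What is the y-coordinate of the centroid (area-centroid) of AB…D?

Apply the surveyor's formula. First the cross-terms c_i = x_i·y_{i+1} − x_{i+1}·y_i:
  70, 130, 144, 80  ⇒  2A = 424, A = 212.
Then Σ (y_i + y_{i+1})·c_i = -1632, so ȳ = -1632 / (6·212) = -68/53.

-68/53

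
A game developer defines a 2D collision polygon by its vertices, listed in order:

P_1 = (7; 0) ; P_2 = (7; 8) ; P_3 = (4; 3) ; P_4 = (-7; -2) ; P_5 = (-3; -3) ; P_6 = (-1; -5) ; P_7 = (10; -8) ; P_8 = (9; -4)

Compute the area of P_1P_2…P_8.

101.5

Apply Gauss's area formula: 2A = Σ (x_i·y_{i+1} − x_{i+1}·y_i), indices taken mod 8.
Cross-terms: 56, -11, 13, 15, 12, 58, 32, 28  ⇒  Σ = 203
Area = |Σ|/2 = 101.5.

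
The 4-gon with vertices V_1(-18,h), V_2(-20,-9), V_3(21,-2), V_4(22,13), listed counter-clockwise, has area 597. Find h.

Write out the shoelace sum; only the two edges meeting at V_1 involve h:
2·Area = [(22·h − (-18)·13) + ((-18)·(-9) − (-20)·h)] + 546
       = 42·h + 942 = 1194
⇒ h = 6.

6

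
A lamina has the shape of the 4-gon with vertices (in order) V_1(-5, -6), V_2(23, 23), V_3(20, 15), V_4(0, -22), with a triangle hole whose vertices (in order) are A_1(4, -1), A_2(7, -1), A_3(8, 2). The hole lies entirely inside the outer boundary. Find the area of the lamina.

Outer boundary:
Apply the shoelace (surveyor's) formula: 2A = Σ (x_i·y_{i+1} − x_{i+1}·y_i), indices taken mod 4.
V_1→V_2: (-5)(23) − (23)(-6) = 23
V_2→V_3: (23)(15) − (20)(23) = -115
V_3→V_4: (20)(-22) − (0)(15) = -440
V_4→V_1: (0)(-6) − (-5)(-22) = -110
Σ = -642
Area = |Σ|/2 = 321.
Hole:
Apply Gauss's area formula: 2A = Σ (x_i·y_{i+1} − x_{i+1}·y_i), indices taken mod 3.
Σ = (3) + (22) + (-16) = 9
Area = |Σ|/2 = 4.5.
Net area = 321 − 4.5 = 316.5.

316.5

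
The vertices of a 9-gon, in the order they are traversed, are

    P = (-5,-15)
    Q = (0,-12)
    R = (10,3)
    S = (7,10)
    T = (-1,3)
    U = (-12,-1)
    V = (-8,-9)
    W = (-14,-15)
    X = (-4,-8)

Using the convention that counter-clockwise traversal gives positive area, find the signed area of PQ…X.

Σ = (60) + (120) + (79) + (31) + (37) + (100) + (-6) + (52) + (20) = 493
Signed area = Σ/2 = 246.5 (positive ⇒ counter-clockwise traversal).

246.5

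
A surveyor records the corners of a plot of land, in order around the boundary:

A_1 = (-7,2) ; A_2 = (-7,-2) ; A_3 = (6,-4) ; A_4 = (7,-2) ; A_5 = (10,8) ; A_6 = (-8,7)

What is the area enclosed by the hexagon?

Apply the shoelace formula: 2A = Σ (x_i·y_{i+1} − x_{i+1}·y_i), indices taken mod 6.
A_1→A_2: (-7)(-2) − (-7)(2) = 28
A_2→A_3: (-7)(-4) − (6)(-2) = 40
A_3→A_4: (6)(-2) − (7)(-4) = 16
A_4→A_5: (7)(8) − (10)(-2) = 76
A_5→A_6: (10)(7) − (-8)(8) = 134
A_6→A_1: (-8)(2) − (-7)(7) = 33
Σ = 327
Area = |Σ|/2 = 163.5.

163.5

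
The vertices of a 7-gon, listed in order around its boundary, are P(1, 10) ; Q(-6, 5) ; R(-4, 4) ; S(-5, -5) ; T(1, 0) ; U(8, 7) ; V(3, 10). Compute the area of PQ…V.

96

Apply Gauss's area formula: 2A = Σ (x_i·y_{i+1} − x_{i+1}·y_i), indices taken mod 7.
P→Q: (1)(5) − (-6)(10) = 65
Q→R: (-6)(4) − (-4)(5) = -4
R→S: (-4)(-5) − (-5)(4) = 40
S→T: (-5)(0) − (1)(-5) = 5
T→U: (1)(7) − (8)(0) = 7
U→V: (8)(10) − (3)(7) = 59
V→P: (3)(10) − (1)(10) = 20
Σ = 192
Area = |Σ|/2 = 96.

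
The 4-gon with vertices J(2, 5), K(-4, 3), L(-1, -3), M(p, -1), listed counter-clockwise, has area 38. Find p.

Write out the shoelace sum; only the two edges meeting at M involve p:
2·Area = [((-1)·(-1) − p·(-3)) + (p·5 − 2·(-1))] + 41
       = 8·p + 44 = 76
⇒ p = 4.

4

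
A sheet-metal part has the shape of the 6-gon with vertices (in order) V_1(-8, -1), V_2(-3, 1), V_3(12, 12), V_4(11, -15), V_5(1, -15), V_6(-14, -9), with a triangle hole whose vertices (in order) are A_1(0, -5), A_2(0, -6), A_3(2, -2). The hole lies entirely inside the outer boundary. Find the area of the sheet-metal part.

398

Outer boundary:
V_1→V_2: (-8)(1) − (-3)(-1) = -11
V_2→V_3: (-3)(12) − (12)(1) = -48
V_3→V_4: (12)(-15) − (11)(12) = -312
V_4→V_5: (11)(-15) − (1)(-15) = -150
V_5→V_6: (1)(-9) − (-14)(-15) = -219
V_6→V_1: (-14)(-1) − (-8)(-9) = -58
Σ = -798
Area = |Σ|/2 = 399.
Hole:
Apply the shoelace (surveyor's) formula: 2A = Σ (x_i·y_{i+1} − x_{i+1}·y_i), indices taken mod 3.
Cross-terms: 0, 12, -10  ⇒  Σ = 2
Area = |Σ|/2 = 1.
Net area = 399 − 1 = 398.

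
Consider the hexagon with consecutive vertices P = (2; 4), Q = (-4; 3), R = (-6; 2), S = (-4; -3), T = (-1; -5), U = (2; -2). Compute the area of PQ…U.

Σ = (22) + (10) + (26) + (17) + (12) + (12) = 99
Area = |Σ|/2 = 49.5.

49.5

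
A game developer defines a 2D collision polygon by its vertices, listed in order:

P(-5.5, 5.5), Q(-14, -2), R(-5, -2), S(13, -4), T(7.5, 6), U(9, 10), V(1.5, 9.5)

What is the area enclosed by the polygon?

Σ = (88) + (18) + (46) + (108) + (21) + (70.5) + (60.5) = 412
Area = |Σ|/2 = 206.

206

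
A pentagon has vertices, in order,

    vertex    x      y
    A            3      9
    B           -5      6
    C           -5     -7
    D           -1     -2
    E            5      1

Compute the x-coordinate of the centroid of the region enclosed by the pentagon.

-211/273

Apply the surveyor's formula. First the cross-terms c_i = x_i·y_{i+1} − x_{i+1}·y_i:
  63, 65, 3, 9, 42  ⇒  2A = 182, A = 91.
Then Σ (x_i + x_{i+1})·c_i = -422, so x̄ = -422 / (6·91) = -211/273.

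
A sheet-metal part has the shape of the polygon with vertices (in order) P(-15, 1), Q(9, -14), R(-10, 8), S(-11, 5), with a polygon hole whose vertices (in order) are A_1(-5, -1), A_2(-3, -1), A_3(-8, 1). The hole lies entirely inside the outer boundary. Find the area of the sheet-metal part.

Outer boundary:
Apply Gauss's area formula: 2A = Σ (x_i·y_{i+1} − x_{i+1}·y_i), indices taken mod 4.
Σ = (201) + (-68) + (38) + (64) = 235
Area = |Σ|/2 = 117.5.
Hole:
Apply the shoelace formula: 2A = Σ (x_i·y_{i+1} − x_{i+1}·y_i), indices taken mod 3.
Σ = (2) + (-11) + (13) = 4
Area = |Σ|/2 = 2.
Net area = 117.5 − 2 = 115.5.

115.5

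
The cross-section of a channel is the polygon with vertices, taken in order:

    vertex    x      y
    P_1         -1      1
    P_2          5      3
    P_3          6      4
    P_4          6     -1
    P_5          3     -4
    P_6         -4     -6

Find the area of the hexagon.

50.5

Apply the shoelace (surveyor's) formula: 2A = Σ (x_i·y_{i+1} − x_{i+1}·y_i), indices taken mod 6.
Σ = (-8) + (2) + (-30) + (-21) + (-34) + (-10) = -101
Area = |Σ|/2 = 50.5.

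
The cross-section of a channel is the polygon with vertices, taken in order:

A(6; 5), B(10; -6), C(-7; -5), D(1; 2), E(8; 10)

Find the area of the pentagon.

106.5

Σ = (-86) + (-92) + (-9) + (-6) + (-20) = -213
Area = |Σ|/2 = 106.5.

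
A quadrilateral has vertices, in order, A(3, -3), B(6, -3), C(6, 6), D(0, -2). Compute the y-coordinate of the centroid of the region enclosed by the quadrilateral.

10/57

Apply the surveyor's formula. First the cross-terms c_i = x_i·y_{i+1} − x_{i+1}·y_i:
  9, 54, -12, 6  ⇒  2A = 57, A = 28.5.
Then Σ (y_i + y_{i+1})·c_i = 30, so ȳ = 30 / (6·28.5) = 10/57.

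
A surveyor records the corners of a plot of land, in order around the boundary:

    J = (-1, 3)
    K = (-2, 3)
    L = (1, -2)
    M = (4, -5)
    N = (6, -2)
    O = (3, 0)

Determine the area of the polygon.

22

Apply Gauss's area formula: 2A = Σ (x_i·y_{i+1} − x_{i+1}·y_i), indices taken mod 6.
Σ = (3) + (1) + (3) + (22) + (6) + (9) = 44
Area = |Σ|/2 = 22.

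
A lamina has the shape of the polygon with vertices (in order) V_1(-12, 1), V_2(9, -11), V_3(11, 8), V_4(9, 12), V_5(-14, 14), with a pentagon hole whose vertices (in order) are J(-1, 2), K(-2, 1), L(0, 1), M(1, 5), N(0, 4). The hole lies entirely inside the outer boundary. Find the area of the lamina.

408

Outer boundary:
Apply Gauss's area formula: 2A = Σ (x_i·y_{i+1} − x_{i+1}·y_i), indices taken mod 5.
Cross-terms: 123, 193, 60, 294, 154  ⇒  Σ = 824
Area = |Σ|/2 = 412.
Hole:
Apply the shoelace formula: 2A = Σ (x_i·y_{i+1} − x_{i+1}·y_i), indices taken mod 5.
Cross-terms: 3, -2, -1, 4, 4  ⇒  Σ = 8
Area = |Σ|/2 = 4.
Net area = 412 − 4 = 408.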